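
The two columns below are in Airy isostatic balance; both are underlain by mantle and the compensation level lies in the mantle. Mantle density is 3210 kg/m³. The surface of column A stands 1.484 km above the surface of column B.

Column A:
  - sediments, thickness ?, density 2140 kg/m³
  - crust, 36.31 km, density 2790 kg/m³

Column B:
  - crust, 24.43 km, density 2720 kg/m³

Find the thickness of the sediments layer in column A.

1.39 km

Take the compensation level at the base of the deeper column (depth z_c below the surface of column A) and equate Σ ρ_i t_i down to z_c; mantle fills any gap and the z_c terms cancel.
Column A: x×2140 + 36.31×2790 + (z_c − 36.31 − x)×3210
Column B: 1.484×0 + 24.43×2720 + (z_c − 1.484 − 24.43)×3210
The z_c×3210 term appears on both sides and cancels. Collect the known terms of each column as K = Σ(ρt)_known − 3210 × (depth of known layers): K_A = 101304.9 − 3210×36.31 = −15250.2; K_B = 66449.6 − 3210×(1.484 + 24.43) = −16734.34.
Balance: K_A − x×(3210 − 2140) = K_B, so x = (K_A − K_B)/(3210 − 2140) = 1484.14/1070 = 1.39 km.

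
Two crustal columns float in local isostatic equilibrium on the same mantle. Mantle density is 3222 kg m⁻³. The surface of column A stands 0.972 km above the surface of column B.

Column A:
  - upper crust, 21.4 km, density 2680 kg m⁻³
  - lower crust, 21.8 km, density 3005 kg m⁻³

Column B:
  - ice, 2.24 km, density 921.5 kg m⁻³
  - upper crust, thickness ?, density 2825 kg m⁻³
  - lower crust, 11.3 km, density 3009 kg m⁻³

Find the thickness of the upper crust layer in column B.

Take the compensation level at the base of the deeper column (depth z_c below the surface of column A) and equate Σ ρ_i t_i down to z_c; mantle fills any gap and the z_c terms cancel.
Column A: 21.4×2680 + 21.8×3005 + (z_c − 43.2)×3222
Column B: 0.972×0 + 2.24×921.5 + x×2825 + 11.3×3009 + (z_c − 0.972 − 13.54 − x)×3222
The z_c×3222 term appears on both sides and cancels. Collect the known terms of each column as K = Σ(ρt)_known − 3222 × (depth of known layers): K_A = 122861 − 3222×43.2 = −16329.4; K_B = 36065.86 − 3222×(0.972 + 13.54) = −10691.804.
Balance: K_A = K_B − x×(3222 − 2825), so x = (K_B − K_A)/(3222 − 2825) = 5637.6/397 = 14.2 km.

14.2 km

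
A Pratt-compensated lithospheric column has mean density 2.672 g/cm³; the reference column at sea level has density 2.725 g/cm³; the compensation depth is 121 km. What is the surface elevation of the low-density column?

2.4 km

ρ_ref D = ρ (D + h) → h = D (ρ_ref − ρ)/ρ.
h = 121 km × (2.725 − 2.672)/2.672 = 2.4 km.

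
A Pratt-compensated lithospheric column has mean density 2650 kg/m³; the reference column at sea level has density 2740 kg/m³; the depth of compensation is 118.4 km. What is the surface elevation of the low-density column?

4.02 km

ρ_ref D = ρ (D + h) → h = D (ρ_ref − ρ)/ρ.
h = 118.4 km × (2740 − 2650)/2650 = 4.02 km.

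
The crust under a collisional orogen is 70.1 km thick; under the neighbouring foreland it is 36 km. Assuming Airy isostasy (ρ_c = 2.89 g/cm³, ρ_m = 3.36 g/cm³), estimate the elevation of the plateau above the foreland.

Excess crust Δ = 70.1 km − 36 km = 34.1 km, split between elevation h and root r with h + r = Δ.
Airy balance ρ_c h = (ρ_m − ρ_c) r gives r = h ρ_c/(ρ_m − ρ_c), so h (1 + ρ_c/(ρ_m − ρ_c)) = Δ, i.e. h = Δ (ρ_m − ρ_c)/ρ_m.
h = 34.1 km × 0.47/3.36 = 4.77 km.

4.77 km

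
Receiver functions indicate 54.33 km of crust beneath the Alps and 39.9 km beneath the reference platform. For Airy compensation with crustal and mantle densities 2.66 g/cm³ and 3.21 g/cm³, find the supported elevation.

2.47 km

Excess crust Δ = 54.33 km − 39.9 km = 14.43 km, split between elevation h and root r with h + r = Δ.
Airy balance ρ_c h = (ρ_m − ρ_c) r gives r = h ρ_c/(ρ_m − ρ_c), so h (1 + ρ_c/(ρ_m − ρ_c)) = Δ, i.e. h = Δ (ρ_m − ρ_c)/ρ_m.
h = 14.43 km × 0.55/3.21 = 2.47 km.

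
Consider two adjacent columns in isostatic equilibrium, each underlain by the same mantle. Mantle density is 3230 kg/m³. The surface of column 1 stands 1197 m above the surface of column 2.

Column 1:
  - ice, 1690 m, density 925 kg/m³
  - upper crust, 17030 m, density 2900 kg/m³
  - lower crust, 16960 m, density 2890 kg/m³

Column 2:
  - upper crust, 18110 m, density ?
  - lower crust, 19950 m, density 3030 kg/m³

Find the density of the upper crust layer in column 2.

2820 kg/m³

Take the compensation level at the base of the deeper column (depth z_c below the surface of column 1) and equate Σ ρ_i t_i down to z_c; mantle fills any gap and the z_c terms cancel.
Column 1: 1690×925 + 17030×2900 + 16960×2890 + (z_c − 35680)×3230
Column 2: 1197×0 + 18110×ρ + 19950×3030 + (z_c − 1197 − 38060)×3230
The z_c×3230 term appears on both sides and cancels. Collect the known terms of each column as K = Σ(ρt)_known − 3230 × (depth of known layers): K_1 = 99964650 − 3230×35680 = −15281750; K_2 = 60448500 − 3230×(1197 + 38060) = −66351610.
Balance: K_1 = K_2 + 18110×ρ, so ρ = (K_1 − K_2)/18110 = 51069900/18110 = 2820 kg/m³.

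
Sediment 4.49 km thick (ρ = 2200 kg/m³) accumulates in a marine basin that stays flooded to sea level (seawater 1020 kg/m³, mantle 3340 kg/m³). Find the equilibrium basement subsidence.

2.28 km

Submarine loading: the sediment displaces seawater, and the subsidence is in turn flooded, so s (ρ_m − ρ_w) = t (ρ_sed − ρ_w).
s = 4.49 km × (2200 − 1020) / (3340 − 1020) = 2.28 km.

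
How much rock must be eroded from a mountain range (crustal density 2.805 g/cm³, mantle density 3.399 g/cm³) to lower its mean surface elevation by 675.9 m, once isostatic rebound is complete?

3870 m

Net drop Δ = e − u = e − e ρ_c/ρ_m = e (ρ_m − ρ_c)/ρ_m.
e = Δ ρ_m/(ρ_m − ρ_c) = 675.9 m × 3.399/0.594 = 3870 m.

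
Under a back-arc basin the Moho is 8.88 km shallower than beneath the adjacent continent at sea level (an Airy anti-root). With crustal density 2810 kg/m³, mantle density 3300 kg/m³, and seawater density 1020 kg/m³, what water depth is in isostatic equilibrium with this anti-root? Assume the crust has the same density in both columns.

Replacing a thickness d of crust by seawater at the top must be balanced by replacing crust with mantle at the base: d (ρ_c − ρ_w) = a (ρ_m − ρ_c).
d = a (ρ_m − ρ_c)/(ρ_c − ρ_w) = 8.88 km × 490/1790 = 2.43 km.

2.43 km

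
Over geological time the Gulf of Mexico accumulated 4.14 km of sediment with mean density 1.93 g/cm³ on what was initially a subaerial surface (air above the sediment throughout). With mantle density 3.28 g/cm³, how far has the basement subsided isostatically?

2.44 km

Subaerial load: s = t ρ_sed / ρ_m = 4.14 km × 1.93/3.28 = 2.44 km.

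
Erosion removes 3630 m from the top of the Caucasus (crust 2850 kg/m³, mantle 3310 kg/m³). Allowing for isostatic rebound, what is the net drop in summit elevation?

504 m

Rebound u = e ρ_c/ρ_m = 3630 m × 2850/3310 = 3126 m.
Net surface drop = e − u = 3630 m − 3126 m = e (ρ_m − ρ_c)/ρ_m = 504 m.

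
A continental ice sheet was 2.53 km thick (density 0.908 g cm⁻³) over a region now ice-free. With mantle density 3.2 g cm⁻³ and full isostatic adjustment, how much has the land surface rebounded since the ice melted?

Removing the load lets mantle flow back in; uplift u satisfies ρ_ice t = ρ_m u.
u = t ρ_ice/ρ_m = 2.53 km × 0.908/3.2 = 0.718 km.

0.718 km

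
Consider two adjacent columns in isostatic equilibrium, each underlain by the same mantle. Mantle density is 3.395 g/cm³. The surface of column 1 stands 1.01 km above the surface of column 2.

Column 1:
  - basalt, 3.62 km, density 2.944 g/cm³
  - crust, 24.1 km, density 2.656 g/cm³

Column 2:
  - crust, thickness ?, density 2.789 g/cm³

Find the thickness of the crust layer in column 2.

Take the compensation level at the base of the deeper column (depth z_c below the surface of column 1) and equate Σ ρ_i t_i down to z_c; mantle fills any gap and the z_c terms cancel.
Column 1: 3.62×2.944 + 24.1×2.656 + (z_c − 27.72)×3.395
Column 2: 1.01×0 + x×2.789 + (z_c − 1.01 − 0 − x)×3.395
The z_c×3.395 term appears on both sides and cancels. Collect the known terms of each column as K = Σ(ρt)_known − 3.395 × (depth of known layers): K_1 = 74.66688 − 3.395×27.72 = −19.44252; K_2 = 0 − 3.395×(1.01 + 0) = −3.42895.
Balance: K_1 = K_2 − x×(3.395 − 2.789), so x = (K_2 − K_1)/(3.395 − 2.789) = 16.0136/0.606 = 26.4 km.

26.4 km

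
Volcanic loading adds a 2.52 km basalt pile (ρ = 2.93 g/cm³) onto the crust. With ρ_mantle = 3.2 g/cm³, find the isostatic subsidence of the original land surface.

Subaerial loading: s = t ρ_load / ρ_m.
s = 2.52 km × 2.93/3.2 = 2.31 km.

2.31 km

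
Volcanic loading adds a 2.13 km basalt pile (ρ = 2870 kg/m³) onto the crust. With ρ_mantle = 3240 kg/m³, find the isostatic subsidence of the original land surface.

1.89 km

Subaerial loading: s = t ρ_load / ρ_m.
s = 2.13 km × 2870/3240 = 1.89 km.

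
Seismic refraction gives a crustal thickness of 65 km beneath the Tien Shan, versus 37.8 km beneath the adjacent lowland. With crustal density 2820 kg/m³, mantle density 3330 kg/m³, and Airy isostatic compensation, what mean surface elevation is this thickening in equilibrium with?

Excess crust Δ = 65 km − 37.8 km = 27.2 km, split between elevation h and root r with h + r = Δ.
Airy balance ρ_c h = (ρ_m − ρ_c) r gives r = h ρ_c/(ρ_m − ρ_c), so h (1 + ρ_c/(ρ_m − ρ_c)) = Δ, i.e. h = Δ (ρ_m − ρ_c)/ρ_m.
h = 27.2 km × 510/3330 = 4.17 km.

4.17 km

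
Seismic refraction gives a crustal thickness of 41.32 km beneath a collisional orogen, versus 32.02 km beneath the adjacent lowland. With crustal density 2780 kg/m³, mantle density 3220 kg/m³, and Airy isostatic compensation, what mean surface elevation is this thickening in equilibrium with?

Excess crust Δ = 41.32 km − 32.02 km = 9.3 km, split between elevation h and root r with h + r = Δ.
Airy balance ρ_c h = (ρ_m − ρ_c) r gives r = h ρ_c/(ρ_m − ρ_c), so h (1 + ρ_c/(ρ_m − ρ_c)) = Δ, i.e. h = Δ (ρ_m − ρ_c)/ρ_m.
h = 9.3 km × 440/3220 = 1.27 km.

1.27 km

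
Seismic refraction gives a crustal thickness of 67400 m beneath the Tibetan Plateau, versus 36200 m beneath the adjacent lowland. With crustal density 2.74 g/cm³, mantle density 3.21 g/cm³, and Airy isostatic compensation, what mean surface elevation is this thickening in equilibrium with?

4570 m

Excess crust Δ = 67400 m − 36200 m = 31200 m, split between elevation h and root r with h + r = Δ.
Airy balance ρ_c h = (ρ_m − ρ_c) r gives r = h ρ_c/(ρ_m − ρ_c), so h (1 + ρ_c/(ρ_m − ρ_c)) = Δ, i.e. h = Δ (ρ_m − ρ_c)/ρ_m.
h = 31200 m × 0.47/3.21 = 4570 m.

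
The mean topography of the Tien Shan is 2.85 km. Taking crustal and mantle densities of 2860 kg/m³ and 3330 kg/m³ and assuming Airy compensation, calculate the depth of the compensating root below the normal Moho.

17.3 km

For local isostatic compensation: the weight of the topography is balanced by the buoyancy of the root, ρ_c h = (ρ_m − ρ_c) r.
r = h · ρ_c / (ρ_m − ρ_c) = 2.85 km × 2860 / (3330 − 2860) = 17.3 km.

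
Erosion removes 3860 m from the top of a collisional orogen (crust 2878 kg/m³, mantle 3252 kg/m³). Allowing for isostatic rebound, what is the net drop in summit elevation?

444 m

Rebound u = e ρ_c/ρ_m = 3860 m × 2878/3252 = 3416 m.
Net surface drop = e − u = 3860 m − 3416 m = e (ρ_m − ρ_c)/ρ_m = 444 m.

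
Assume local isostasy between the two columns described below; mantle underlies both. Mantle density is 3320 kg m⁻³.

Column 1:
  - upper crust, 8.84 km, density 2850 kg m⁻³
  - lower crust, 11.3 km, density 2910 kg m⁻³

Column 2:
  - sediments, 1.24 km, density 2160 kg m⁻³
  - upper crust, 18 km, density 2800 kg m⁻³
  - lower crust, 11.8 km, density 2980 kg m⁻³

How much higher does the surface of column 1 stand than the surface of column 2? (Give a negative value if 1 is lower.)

−1.81 km

For any compensation level in the mantle, the mantle terms cancel and isostasy reduces to e = (Σt_1 − Σt_2) − (Σ(ρt)_1 − Σ(ρt)_2) / ρ_m.
Σt_1 = 20.14 km; Σt_2 = 31.04 km; Σ(ρt)_1 = 58077; Σ(ρt)_2 = 88242.4 (in km·kg m⁻³).
e = (20.14 − 31.04) − (58077 − 88242.4) / 3320 = −1.81 km.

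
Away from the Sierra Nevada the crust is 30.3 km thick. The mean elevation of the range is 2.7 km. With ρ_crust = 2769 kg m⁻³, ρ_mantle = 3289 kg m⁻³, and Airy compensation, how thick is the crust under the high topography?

Root depth r = h ρ_c / (ρ_m − ρ_c) = 2.7 km × 2769 / 520 = 14.38 km.
Total thickness = T + h + r = 30.3 km + 2.7 km + 14.38 km = 47.4 km.

47.4 km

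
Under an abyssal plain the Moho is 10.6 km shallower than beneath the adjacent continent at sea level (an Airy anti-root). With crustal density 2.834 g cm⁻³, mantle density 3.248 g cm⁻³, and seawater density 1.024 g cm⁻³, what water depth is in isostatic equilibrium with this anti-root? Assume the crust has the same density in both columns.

2.42 km

Replacing a thickness d of crust by seawater at the top must be balanced by replacing crust with mantle at the base: d (ρ_c − ρ_w) = a (ρ_m − ρ_c).
d = a (ρ_m − ρ_c)/(ρ_c − ρ_w) = 10.6 km × 0.414/1.81 = 2.42 km.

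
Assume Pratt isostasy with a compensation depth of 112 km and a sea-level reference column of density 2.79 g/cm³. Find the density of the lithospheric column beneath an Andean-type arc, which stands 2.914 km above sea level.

Pratt balance: ρ_ref D = ρ (D + h).
ρ = ρ_ref D/(D + h) = 2.79 × 112 km/(112 km + 2.914 km) = 2.72 g/cm³.

2.72 g/cm³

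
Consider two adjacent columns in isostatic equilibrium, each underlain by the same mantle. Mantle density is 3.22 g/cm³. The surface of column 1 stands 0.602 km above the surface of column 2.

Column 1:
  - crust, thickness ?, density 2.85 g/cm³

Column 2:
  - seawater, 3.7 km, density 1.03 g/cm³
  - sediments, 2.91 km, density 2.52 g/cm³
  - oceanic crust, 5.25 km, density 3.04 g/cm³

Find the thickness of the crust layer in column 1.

Take the compensation level at the base of the deeper column (depth z_c below the surface of column 1) and equate Σ ρ_i t_i down to z_c; mantle fills any gap and the z_c terms cancel.
Column 1: x×2.85 + (z_c − 0 − x)×3.22
Column 2: 0.602×0 + 3.7×1.03 + 2.91×2.52 + 5.25×3.04 + (z_c − 0.602 − 11.86)×3.22
The z_c×3.22 term appears on both sides and cancels. Collect the known terms of each column as K = Σ(ρt)_known − 3.22 × (depth of known layers): K_1 = 0 − 3.22×0 = 0; K_2 = 27.1042 − 3.22×(0.602 + 11.86) = −13.02344.
Balance: K_1 − x×(3.22 − 2.85) = K_2, so x = (K_1 − K_2)/(3.22 − 2.85) = 13.0234/0.37 = 35.2 km.

35.2 km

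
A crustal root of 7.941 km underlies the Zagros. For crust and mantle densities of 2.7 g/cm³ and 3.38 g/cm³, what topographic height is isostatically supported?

In Airy isostatic equilibrium: ρ_c h = (ρ_m − ρ_c) r.
h = r (ρ_m − ρ_c) / ρ_c = 7.941 km × (3.38 − 2.7) / 2.7 = 2 km.

2 km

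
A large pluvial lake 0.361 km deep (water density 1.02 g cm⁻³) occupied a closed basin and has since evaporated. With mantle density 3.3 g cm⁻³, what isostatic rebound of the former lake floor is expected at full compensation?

0.112 km

u = d ρ_w/ρ_m = 0.361 km × 1.02/3.3 = 0.112 km.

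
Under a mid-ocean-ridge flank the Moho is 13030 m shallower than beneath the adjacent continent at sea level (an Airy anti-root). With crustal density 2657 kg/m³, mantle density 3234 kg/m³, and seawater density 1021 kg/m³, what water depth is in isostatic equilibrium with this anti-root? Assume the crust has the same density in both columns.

Replacing a thickness d of crust by seawater at the top must be balanced by replacing crust with mantle at the base: d (ρ_c − ρ_w) = a (ρ_m − ρ_c).
d = a (ρ_m − ρ_c)/(ρ_c − ρ_w) = 13030 m × 577/1636 = 4600 m.

4600 m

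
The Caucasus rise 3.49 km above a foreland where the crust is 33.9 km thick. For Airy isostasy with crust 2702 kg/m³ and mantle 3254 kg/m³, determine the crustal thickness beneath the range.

Root depth r = h ρ_c / (ρ_m − ρ_c) = 3.49 km × 2702 / 552 = 17.08 km.
Total thickness = T + h + r = 33.9 km + 3.49 km + 17.08 km = 54.5 km.

54.5 km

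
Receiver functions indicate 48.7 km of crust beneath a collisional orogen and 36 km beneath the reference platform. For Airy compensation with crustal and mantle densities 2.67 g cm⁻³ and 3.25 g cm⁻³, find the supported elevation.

Excess crust Δ = 48.7 km − 36 km = 12.7 km, split between elevation h and root r with h + r = Δ.
Airy balance ρ_c h = (ρ_m − ρ_c) r gives r = h ρ_c/(ρ_m − ρ_c), so h (1 + ρ_c/(ρ_m − ρ_c)) = Δ, i.e. h = Δ (ρ_m − ρ_c)/ρ_m.
h = 12.7 km × 0.58/3.25 = 2.27 km.

2.27 km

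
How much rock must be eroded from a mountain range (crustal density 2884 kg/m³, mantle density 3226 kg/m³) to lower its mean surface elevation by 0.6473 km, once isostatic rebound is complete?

Net drop Δ = e − u = e − e ρ_c/ρ_m = e (ρ_m − ρ_c)/ρ_m.
e = Δ ρ_m/(ρ_m − ρ_c) = 0.6473 km × 3226/342 = 6.11 km.

6.11 km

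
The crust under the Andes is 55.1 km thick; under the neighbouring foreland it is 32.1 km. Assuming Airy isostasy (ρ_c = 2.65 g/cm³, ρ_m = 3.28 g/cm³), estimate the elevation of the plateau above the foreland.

Excess crust Δ = 55.1 km − 32.1 km = 23 km, split between elevation h and root r with h + r = Δ.
Airy balance ρ_c h = (ρ_m − ρ_c) r gives r = h ρ_c/(ρ_m − ρ_c), so h (1 + ρ_c/(ρ_m − ρ_c)) = Δ, i.e. h = Δ (ρ_m − ρ_c)/ρ_m.
h = 23 km × 0.63/3.28 = 4.42 km.

4.42 km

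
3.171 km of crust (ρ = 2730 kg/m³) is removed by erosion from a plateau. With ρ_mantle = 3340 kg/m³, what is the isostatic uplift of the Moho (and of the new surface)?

Unloading: uplift u = e ρ_c/ρ_m = 3.171 km × 2730/3340 = 2.59 km.

2.59 km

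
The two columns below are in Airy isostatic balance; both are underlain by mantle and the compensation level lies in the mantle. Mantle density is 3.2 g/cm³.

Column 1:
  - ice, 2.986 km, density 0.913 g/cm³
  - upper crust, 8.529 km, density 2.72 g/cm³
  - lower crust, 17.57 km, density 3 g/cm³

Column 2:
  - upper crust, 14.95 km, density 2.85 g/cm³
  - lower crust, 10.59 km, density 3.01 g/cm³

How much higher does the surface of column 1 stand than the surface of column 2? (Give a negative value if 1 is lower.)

2.25 km

For any compensation level in the mantle, the mantle terms cancel and isostasy reduces to e = (Σt_1 − Σt_2) − (Σ(ρt)_1 − Σ(ρt)_2) / ρ_m.
Σt_1 = 29.085 km; Σt_2 = 25.54 km; Σ(ρt)_1 = 78.635098; Σ(ρt)_2 = 74.4834 (in km·g/cm³).
e = (29.085 − 25.54) − (78.635098 − 74.4834) / 3.2 = 2.25 km.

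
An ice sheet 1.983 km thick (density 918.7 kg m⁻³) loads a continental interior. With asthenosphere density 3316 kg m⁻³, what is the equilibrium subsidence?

0.549 km

By Archimedes' principle applied to the lithosphere: the ice load ρ_ice t is balanced by mantle displaced below, ρ_m s.
s = t ρ_ice / ρ_m = 1.983 km × 918.7/3316 = 0.549 km.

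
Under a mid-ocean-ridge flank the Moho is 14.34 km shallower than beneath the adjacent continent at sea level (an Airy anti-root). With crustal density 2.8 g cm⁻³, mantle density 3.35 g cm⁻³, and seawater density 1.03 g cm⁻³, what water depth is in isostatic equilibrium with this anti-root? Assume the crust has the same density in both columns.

Replacing a thickness d of crust by seawater at the top must be balanced by replacing crust with mantle at the base: d (ρ_c − ρ_w) = a (ρ_m − ρ_c).
d = a (ρ_m − ρ_c)/(ρ_c − ρ_w) = 14.34 km × 0.55/1.77 = 4.46 km.

4.46 km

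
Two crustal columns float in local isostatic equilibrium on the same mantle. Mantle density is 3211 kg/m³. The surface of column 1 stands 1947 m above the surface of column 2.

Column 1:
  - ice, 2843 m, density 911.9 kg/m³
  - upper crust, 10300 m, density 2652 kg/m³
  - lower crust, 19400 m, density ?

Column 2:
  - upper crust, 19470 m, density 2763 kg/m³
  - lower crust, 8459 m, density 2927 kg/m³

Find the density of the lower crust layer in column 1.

Take the compensation level at the base of the deeper column (depth z_c below the surface of column 1) and equate Σ ρ_i t_i down to z_c; mantle fills any gap and the z_c terms cancel.
Column 1: 2843×911.9 + 10300×2652 + 19400×ρ + (z_c − 32543)×3211
Column 2: 1947×0 + 19470×2763 + 8459×2927 + (z_c − 1947 − 27929)×3211
The z_c×3211 term appears on both sides and cancels. Collect the known terms of each column as K = Σ(ρt)_known − 3211 × (depth of known layers): K_1 = 29908131.7 − 3211×32543 = −74587441.3; K_2 = 78555103 − 3211×(1947 + 27929) = −17376733.
Balance: K_1 + 19400×ρ = K_2, so ρ = (K_2 − K_1)/19400 = 57210700/19400 = 2950 kg/m³.

2950 kg/m³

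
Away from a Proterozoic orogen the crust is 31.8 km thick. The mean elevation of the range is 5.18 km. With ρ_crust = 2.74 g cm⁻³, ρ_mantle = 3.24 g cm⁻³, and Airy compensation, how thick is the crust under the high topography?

65.4 km

Root depth r = h ρ_c / (ρ_m − ρ_c) = 5.18 km × 2.74 / 0.5 = 28.39 km.
Total thickness = T + h + r = 31.8 km + 5.18 km + 28.39 km = 65.4 km.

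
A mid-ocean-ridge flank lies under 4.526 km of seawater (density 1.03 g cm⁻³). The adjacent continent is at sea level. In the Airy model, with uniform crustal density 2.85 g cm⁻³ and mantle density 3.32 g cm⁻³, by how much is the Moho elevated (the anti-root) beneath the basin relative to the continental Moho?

In Airy isostatic equilibrium: replacing crust with seawater at the top is compensated by replacing crust with mantle at the base: d (ρ_c − ρ_w) = a (ρ_m − ρ_c).
a = d (ρ_c − ρ_w)/(ρ_m − ρ_c) = 4.526 km × 1.82/0.47 = 17.5 km.

17.5 km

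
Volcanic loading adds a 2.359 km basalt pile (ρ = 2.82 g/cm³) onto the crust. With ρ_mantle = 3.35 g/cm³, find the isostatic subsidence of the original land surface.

Subaerial loading: s = t ρ_load / ρ_m.
s = 2.359 km × 2.82/3.35 = 1.99 km.

1.99 km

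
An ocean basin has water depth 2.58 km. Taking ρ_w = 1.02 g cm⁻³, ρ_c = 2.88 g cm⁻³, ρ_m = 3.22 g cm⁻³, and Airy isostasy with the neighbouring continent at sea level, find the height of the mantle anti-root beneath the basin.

14.1 km

In Airy isostatic equilibrium: replacing crust with seawater at the top is compensated by replacing crust with mantle at the base: d (ρ_c − ρ_w) = a (ρ_m − ρ_c).
a = d (ρ_c − ρ_w)/(ρ_m − ρ_c) = 2.58 km × 1.86/0.34 = 14.1 km.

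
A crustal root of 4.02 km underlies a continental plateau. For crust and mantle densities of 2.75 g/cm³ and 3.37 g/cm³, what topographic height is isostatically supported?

0.906 km

Equating mass per unit area of the two columns: ρ_c h = (ρ_m − ρ_c) r.
h = r (ρ_m − ρ_c) / ρ_c = 4.02 km × (3.37 − 2.75) / 2.75 = 0.906 km.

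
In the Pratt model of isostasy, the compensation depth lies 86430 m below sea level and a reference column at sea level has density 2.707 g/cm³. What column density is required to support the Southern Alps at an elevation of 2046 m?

Pratt balance: ρ_ref D = ρ (D + h).
ρ = ρ_ref D/(D + h) = 2.707 × 86430 m/(86430 m + 2046 m) = 2.64 g/cm³.

2.64 g/cm³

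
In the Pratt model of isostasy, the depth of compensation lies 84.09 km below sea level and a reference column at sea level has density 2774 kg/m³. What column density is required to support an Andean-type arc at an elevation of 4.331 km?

2640 kg/m³

Pratt balance: ρ_ref D = ρ (D + h).
ρ = ρ_ref D/(D + h) = 2774 × 84.09 km/(84.09 km + 4.331 km) = 2640 kg/m³.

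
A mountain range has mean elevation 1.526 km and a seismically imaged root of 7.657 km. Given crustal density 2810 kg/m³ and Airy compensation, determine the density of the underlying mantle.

3370 kg/m³

Airy balance: ρ_c h = (ρ_m − ρ_c) r → ρ_m = ρ_c (1 + h/r).
ρ_m = 2810 × (1 + 1.526 km/7.657 km) = 3370 kg/m³.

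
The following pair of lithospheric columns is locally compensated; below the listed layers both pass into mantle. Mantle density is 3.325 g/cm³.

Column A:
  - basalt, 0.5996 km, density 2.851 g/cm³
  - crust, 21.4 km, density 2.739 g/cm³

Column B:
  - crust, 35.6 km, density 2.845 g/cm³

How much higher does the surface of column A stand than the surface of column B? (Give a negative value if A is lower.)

For any compensation level in the mantle, the mantle terms cancel and isostasy reduces to e = (Σt_A − Σt_B) − (Σ(ρt)_A − Σ(ρt)_B) / ρ_m.
Σt_A = 21.9996 km; Σt_B = 35.6 km; Σ(ρt)_A = 60.3240596; Σ(ρt)_B = 101.282 (in km·g/cm³).
e = (21.9996 − 35.6) − (60.3240596 − 101.282) / 3.325 = −1.28 km.

−1.28 km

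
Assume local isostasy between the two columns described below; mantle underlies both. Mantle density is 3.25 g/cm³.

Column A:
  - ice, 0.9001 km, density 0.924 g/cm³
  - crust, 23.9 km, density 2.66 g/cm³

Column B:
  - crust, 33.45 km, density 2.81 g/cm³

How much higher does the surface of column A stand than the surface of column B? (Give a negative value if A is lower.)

0.454 km

For any compensation level in the mantle, the mantle terms cancel and isostasy reduces to e = (Σt_A − Σt_B) − (Σ(ρt)_A − Σ(ρt)_B) / ρ_m.
Σt_A = 24.8001 km; Σt_B = 33.45 km; Σ(ρt)_A = 64.4056924; Σ(ρt)_B = 93.9945 (in km·g/cm³).
e = (24.8001 − 33.45) − (64.4056924 − 93.9945) / 3.25 = 0.454 km.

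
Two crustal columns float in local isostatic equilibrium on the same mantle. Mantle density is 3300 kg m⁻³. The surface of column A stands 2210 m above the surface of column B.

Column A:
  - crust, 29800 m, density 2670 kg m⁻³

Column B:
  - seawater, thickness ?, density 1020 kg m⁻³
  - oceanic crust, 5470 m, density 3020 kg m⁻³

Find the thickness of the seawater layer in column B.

Take the compensation level at the base of the deeper column (depth z_c below the surface of column A) and equate Σ ρ_i t_i down to z_c; mantle fills any gap and the z_c terms cancel.
Column A: 29800×2670 + (z_c − 29800)×3300
Column B: 2210×0 + x×1020 + 5470×3020 + (z_c − 2210 − 5470 − x)×3300
The z_c×3300 term appears on both sides and cancels. Collect the known terms of each column as K = Σ(ρt)_known − 3300 × (depth of known layers): K_A = 79566000 − 3300×29800 = −18774000; K_B = 16519400 − 3300×(2210 + 5470) = −8824600.
Balance: K_A = K_B − x×(3300 − 1020), so x = (K_B − K_A)/(3300 − 1020) = 9949400/2280 = 4360 m.

4360 m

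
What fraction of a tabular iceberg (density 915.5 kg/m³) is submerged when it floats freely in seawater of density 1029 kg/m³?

Submerged fraction = ρ_obj/ρ_fluid = 915.5/1029 = 89%.

89%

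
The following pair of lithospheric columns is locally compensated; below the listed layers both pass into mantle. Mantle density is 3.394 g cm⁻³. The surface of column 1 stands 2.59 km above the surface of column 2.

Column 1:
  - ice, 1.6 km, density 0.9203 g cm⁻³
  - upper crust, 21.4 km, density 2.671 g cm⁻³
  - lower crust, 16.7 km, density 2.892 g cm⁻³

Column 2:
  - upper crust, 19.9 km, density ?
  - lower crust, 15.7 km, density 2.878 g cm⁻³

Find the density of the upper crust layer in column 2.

Take the compensation level at the base of the deeper column (depth z_c below the surface of column 1) and equate Σ ρ_i t_i down to z_c; mantle fills any gap and the z_c terms cancel.
Column 1: 1.6×0.9203 + 21.4×2.671 + 16.7×2.892 + (z_c − 39.7)×3.394
Column 2: 2.59×0 + 19.9×ρ + 15.7×2.878 + (z_c − 2.59 − 35.6)×3.394
The z_c×3.394 term appears on both sides and cancels. Collect the known terms of each column as K = Σ(ρt)_known − 3.394 × (depth of known layers): K_1 = 106.92828 − 3.394×39.7 = −27.81352; K_2 = 45.1846 − 3.394×(2.59 + 35.6) = −84.43226.
Balance: K_1 = K_2 + 19.9×ρ, so ρ = (K_1 − K_2)/19.9 = 56.6187/19.9 = 2.85 g cm⁻³.

2.85 g cm⁻³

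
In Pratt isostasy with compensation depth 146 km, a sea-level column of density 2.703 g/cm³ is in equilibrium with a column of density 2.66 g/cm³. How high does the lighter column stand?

2.36 km

ρ_ref D = ρ (D + h) → h = D (ρ_ref − ρ)/ρ.
h = 146 km × (2.703 − 2.66)/2.66 = 2.36 km.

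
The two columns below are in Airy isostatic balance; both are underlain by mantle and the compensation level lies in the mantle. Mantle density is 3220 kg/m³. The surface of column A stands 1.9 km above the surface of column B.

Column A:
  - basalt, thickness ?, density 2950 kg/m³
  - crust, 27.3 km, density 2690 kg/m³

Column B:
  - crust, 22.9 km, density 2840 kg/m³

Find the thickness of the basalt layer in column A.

Take the compensation level at the base of the deeper column (depth z_c below the surface of column A) and equate Σ ρ_i t_i down to z_c; mantle fills any gap and the z_c terms cancel.
Column A: x×2950 + 27.3×2690 + (z_c − 27.3 − x)×3220
Column B: 1.9×0 + 22.9×2840 + (z_c − 1.9 − 22.9)×3220
The z_c×3220 term appears on both sides and cancels. Collect the known terms of each column as K = Σ(ρt)_known − 3220 × (depth of known layers): K_A = 73437 − 3220×27.3 = −14469; K_B = 65036 − 3220×(1.9 + 22.9) = −14820.
Balance: K_A − x×(3220 − 2950) = K_B, so x = (K_A − K_B)/(3220 − 2950) = 351/270 = 1.3 km.

1.3 km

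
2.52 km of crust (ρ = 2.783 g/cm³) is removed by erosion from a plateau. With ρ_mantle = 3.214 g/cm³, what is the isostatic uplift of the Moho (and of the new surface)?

2.18 km

Unloading: uplift u = e ρ_c/ρ_m = 2.52 km × 2.783/3.214 = 2.18 km.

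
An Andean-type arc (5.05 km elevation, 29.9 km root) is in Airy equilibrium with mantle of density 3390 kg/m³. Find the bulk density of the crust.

ρ_c h = (ρ_m − ρ_c) r → ρ_c (h + r) = ρ_m r → ρ_c = ρ_m r / (h + r).
ρ_c = 3390 × 29.9 km / (5.05 km + 29.9 km) = 2900 kg/m³.

2900 kg/m³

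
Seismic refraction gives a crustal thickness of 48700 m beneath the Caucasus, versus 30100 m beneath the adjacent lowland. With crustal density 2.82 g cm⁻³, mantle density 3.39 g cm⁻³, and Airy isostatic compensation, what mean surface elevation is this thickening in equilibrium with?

3130 m

Excess crust Δ = 48700 m − 30100 m = 18600 m, split between elevation h and root r with h + r = Δ.
Airy balance ρ_c h = (ρ_m − ρ_c) r gives r = h ρ_c/(ρ_m − ρ_c), so h (1 + ρ_c/(ρ_m − ρ_c)) = Δ, i.e. h = Δ (ρ_m − ρ_c)/ρ_m.
h = 18600 m × 0.57/3.39 = 3130 m.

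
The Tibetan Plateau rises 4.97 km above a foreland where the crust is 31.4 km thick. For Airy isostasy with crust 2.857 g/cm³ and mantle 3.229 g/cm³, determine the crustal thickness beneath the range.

74.5 km

Root depth r = h ρ_c / (ρ_m − ρ_c) = 4.97 km × 2.857 / 0.372 = 38.17 km.
Total thickness = T + h + r = 31.4 km + 4.97 km + 38.17 km = 74.5 km.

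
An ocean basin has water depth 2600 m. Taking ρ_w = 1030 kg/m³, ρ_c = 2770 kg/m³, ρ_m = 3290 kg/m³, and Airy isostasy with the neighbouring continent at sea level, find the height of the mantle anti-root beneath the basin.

8700 m

Equating mass per unit area of the two columns: replacing crust with seawater at the top is compensated by replacing crust with mantle at the base: d (ρ_c − ρ_w) = a (ρ_m − ρ_c).
a = d (ρ_c − ρ_w)/(ρ_m − ρ_c) = 2600 m × 1740/520 = 8700 m.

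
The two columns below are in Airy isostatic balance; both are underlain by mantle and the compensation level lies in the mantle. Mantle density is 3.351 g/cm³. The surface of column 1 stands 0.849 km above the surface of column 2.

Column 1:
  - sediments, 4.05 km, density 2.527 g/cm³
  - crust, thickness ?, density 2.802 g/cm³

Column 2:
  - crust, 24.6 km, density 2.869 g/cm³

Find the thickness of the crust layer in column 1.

Take the compensation level at the base of the deeper column (depth z_c below the surface of column 1) and equate Σ ρ_i t_i down to z_c; mantle fills any gap and the z_c terms cancel.
Column 1: 4.05×2.527 + x×2.802 + (z_c − 4.05 − x)×3.351
Column 2: 0.849×0 + 24.6×2.869 + (z_c − 0.849 − 24.6)×3.351
The z_c×3.351 term appears on both sides and cancels. Collect the known terms of each column as K = Σ(ρt)_known − 3.351 × (depth of known layers): K_1 = 10.23435 − 3.351×4.05 = −3.3372; K_2 = 70.5774 − 3.351×(0.849 + 24.6) = −14.702199.
Balance: K_1 − x×(3.351 − 2.802) = K_2, so x = (K_1 − K_2)/(3.351 − 2.802) = 11.365/0.549 = 20.7 km.

20.7 km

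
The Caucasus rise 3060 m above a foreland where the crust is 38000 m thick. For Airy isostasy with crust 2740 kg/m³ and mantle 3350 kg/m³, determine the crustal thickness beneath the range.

Root depth r = h ρ_c / (ρ_m − ρ_c) = 3060 m × 2740 / 610 = 13740 m.
Total thickness = T + h + r = 38000 m + 3060 m + 13740 m = 54800 m.

54800 m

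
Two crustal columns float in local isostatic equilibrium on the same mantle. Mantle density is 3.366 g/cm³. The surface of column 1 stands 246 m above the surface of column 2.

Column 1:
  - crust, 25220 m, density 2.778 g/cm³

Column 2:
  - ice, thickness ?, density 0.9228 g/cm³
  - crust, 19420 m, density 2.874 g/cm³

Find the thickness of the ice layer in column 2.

1820 m

Take the compensation level at the base of the deeper column (depth z_c below the surface of column 1) and equate Σ ρ_i t_i down to z_c; mantle fills any gap and the z_c terms cancel.
Column 1: 25220×2.778 + (z_c − 25220)×3.366
Column 2: 246×0 + x×0.9228 + 19420×2.874 + (z_c − 246 − 19420 − x)×3.366
The z_c×3.366 term appears on both sides and cancels. Collect the known terms of each column as K = Σ(ρt)_known − 3.366 × (depth of known layers): K_1 = 70061.16 − 3.366×25220 = −14829.36; K_2 = 55813.08 − 3.366×(246 + 19420) = −10382.676.
Balance: K_1 = K_2 − x×(3.366 − 0.9228), so x = (K_2 − K_1)/(3.366 − 0.9228) = 4446.68/2.4432 = 1820 m.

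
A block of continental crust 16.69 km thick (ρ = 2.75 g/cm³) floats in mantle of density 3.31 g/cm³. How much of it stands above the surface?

Floating equilibrium: submerged depth d = t ρ_obj/ρ_fluid = 16.69 km × 2.75/3.31 = 13.87 km.
Freeboard = t − d = 16.69 km − 13.87 km = 2.82 km.

2.82 km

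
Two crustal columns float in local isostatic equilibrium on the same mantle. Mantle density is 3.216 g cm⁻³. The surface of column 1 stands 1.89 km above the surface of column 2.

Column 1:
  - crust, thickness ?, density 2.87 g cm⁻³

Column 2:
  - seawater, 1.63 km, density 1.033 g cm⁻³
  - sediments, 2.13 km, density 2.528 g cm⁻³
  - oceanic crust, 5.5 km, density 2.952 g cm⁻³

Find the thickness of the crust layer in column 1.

36.3 km

Take the compensation level at the base of the deeper column (depth z_c below the surface of column 1) and equate Σ ρ_i t_i down to z_c; mantle fills any gap and the z_c terms cancel.
Column 1: x×2.87 + (z_c − 0 − x)×3.216
Column 2: 1.89×0 + 1.63×1.033 + 2.13×2.528 + 5.5×2.952 + (z_c − 1.89 − 9.26)×3.216
The z_c×3.216 term appears on both sides and cancels. Collect the known terms of each column as K = Σ(ρt)_known − 3.216 × (depth of known layers): K_1 = 0 − 3.216×0 = 0; K_2 = 23.30443 − 3.216×(1.89 + 9.26) = −12.55397.
Balance: K_1 − x×(3.216 − 2.87) = K_2, so x = (K_1 − K_2)/(3.216 − 2.87) = 12.554/0.346 = 36.3 km.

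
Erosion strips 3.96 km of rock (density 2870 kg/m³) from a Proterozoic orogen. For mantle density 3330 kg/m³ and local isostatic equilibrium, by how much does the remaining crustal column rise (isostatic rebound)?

3.41 km

Unloading: uplift u = e ρ_c/ρ_m = 3.96 km × 2870/3330 = 3.41 km.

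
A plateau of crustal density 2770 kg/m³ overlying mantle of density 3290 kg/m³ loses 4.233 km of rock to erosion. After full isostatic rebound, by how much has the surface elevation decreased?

Rebound u = e ρ_c/ρ_m = 4.233 km × 2770/3290 = 3.564 km.
Net surface drop = e − u = 4.233 km − 3.564 km = e (ρ_m − ρ_c)/ρ_m = 0.669 km.

0.669 km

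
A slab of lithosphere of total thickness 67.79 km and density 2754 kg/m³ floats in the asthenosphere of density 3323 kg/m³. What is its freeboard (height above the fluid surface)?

11.6 km

Floating equilibrium: submerged depth d = t ρ_obj/ρ_fluid = 67.79 km × 2754/3323 = 56.18 km.
Freeboard = t − d = 67.79 km − 56.18 km = 11.6 km.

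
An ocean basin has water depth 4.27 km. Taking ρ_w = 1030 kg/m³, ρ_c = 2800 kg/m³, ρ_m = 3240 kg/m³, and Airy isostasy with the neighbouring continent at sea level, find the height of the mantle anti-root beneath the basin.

For local isostatic compensation: replacing crust with seawater at the top is compensated by replacing crust with mantle at the base: d (ρ_c − ρ_w) = a (ρ_m − ρ_c).
a = d (ρ_c − ρ_w)/(ρ_m − ρ_c) = 4.27 km × 1770/440 = 17.2 km.

17.2 km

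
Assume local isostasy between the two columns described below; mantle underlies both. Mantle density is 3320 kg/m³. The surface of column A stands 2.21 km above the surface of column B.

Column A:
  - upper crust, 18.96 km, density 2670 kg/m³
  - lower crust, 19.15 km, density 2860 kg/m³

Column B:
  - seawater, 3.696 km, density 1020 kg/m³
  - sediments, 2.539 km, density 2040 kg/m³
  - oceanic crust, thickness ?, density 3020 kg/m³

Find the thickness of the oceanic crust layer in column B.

6.82 km

Take the compensation level at the base of the deeper column (depth z_c below the surface of column A) and equate Σ ρ_i t_i down to z_c; mantle fills any gap and the z_c terms cancel.
Column A: 18.96×2670 + 19.15×2860 + (z_c − 38.11)×3320
Column B: 2.21×0 + 3.696×1020 + 2.539×2040 + x×3020 + (z_c − 2.21 − 6.235 − x)×3320
The z_c×3320 term appears on both sides and cancels. Collect the known terms of each column as K = Σ(ρt)_known − 3320 × (depth of known layers): K_A = 105392.2 − 3320×38.11 = −21133; K_B = 8949.48 − 3320×(2.21 + 6.235) = −19087.92.
Balance: K_A = K_B − x×(3320 − 3020), so x = (K_B − K_A)/(3320 − 3020) = 2045.08/300 = 6.82 km.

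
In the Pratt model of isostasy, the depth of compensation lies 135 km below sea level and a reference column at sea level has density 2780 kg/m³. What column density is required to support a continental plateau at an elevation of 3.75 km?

Pratt balance: ρ_ref D = ρ (D + h).
ρ = ρ_ref D/(D + h) = 2780 × 135 km/(135 km + 3.75 km) = 2700 kg/m³.

2700 kg/m³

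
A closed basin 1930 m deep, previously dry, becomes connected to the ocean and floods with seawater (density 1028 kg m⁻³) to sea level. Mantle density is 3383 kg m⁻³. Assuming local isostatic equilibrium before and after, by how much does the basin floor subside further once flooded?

842 m

After flooding the water column is d + s deep. Its weight must equal the weight of mantle displaced by the extra subsidence s: (d + s) ρ_w = s ρ_m.
s = d ρ_w / (ρ_m − ρ_w) = 1930 m × 1028/(3383 − 1028) = 842 m.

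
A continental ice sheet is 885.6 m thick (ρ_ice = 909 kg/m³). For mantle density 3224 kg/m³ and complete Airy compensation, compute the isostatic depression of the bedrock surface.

250 m

For local isostatic compensation: the ice load ρ_ice t is balanced by mantle displaced below, ρ_m s.
s = t ρ_ice / ρ_m = 885.6 m × 909/3224 = 250 m.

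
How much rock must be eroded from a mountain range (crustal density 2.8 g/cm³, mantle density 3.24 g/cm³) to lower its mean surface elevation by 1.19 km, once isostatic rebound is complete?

Net drop Δ = e − u = e − e ρ_c/ρ_m = e (ρ_m − ρ_c)/ρ_m.
e = Δ ρ_m/(ρ_m − ρ_c) = 1.19 km × 3.24/0.44 = 8.76 km.

8.76 km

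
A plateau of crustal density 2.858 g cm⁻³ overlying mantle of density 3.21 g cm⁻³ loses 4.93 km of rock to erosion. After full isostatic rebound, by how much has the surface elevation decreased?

0.541 km

Rebound u = e ρ_c/ρ_m = 4.93 km × 2.858/3.21 = 4.389 km.
Net surface drop = e − u = 4.93 km − 4.389 km = e (ρ_m − ρ_c)/ρ_m = 0.541 km.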